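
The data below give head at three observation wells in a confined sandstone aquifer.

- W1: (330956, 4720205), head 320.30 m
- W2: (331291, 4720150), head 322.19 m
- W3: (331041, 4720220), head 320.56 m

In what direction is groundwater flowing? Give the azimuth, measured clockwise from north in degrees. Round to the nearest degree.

Taking W1 as reference: W2−W1 = (335, -55, +1.89); W3−W1 = (85, 15, +0.26).
Determinant of the coordinate differences = 335·15 − 85·(-55) = 9700.
∂h/∂x = [(+1.89)·15 − (+0.26)·(-55)] / 9700 = +0.004397
∂h/∂y = [335·(+0.26) − 85·(+1.89)] / 9700 = -0.007582
Flow direction (−∇h) has components (-0.004397 E, +0.007582 N).
Azimuth = atan2(E, N) = atan2(-0.004397, +0.007582) = 329.9° ≈ 330°.

330°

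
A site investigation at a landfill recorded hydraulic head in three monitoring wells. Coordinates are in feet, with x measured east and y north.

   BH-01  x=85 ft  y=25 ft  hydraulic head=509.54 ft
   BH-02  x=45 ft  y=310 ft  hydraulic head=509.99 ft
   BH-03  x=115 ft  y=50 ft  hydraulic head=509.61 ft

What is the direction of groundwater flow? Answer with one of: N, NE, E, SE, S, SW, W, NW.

Taking BH-01 as reference: BH-02−BH-01 = (-40, 285, +0.45); BH-03−BH-01 = (30, 25, +0.07).
Solve a·Δx + b·Δy = Δh: det = (-40)·25 − 30·285 = -9550.
∂h/∂x = [(+0.45)·25 − (+0.07)·285] / -9550 = +0.0009110
∂h/∂y = [(-40)·(+0.07) − 30·(+0.45)] / -9550 = +0.001707
Flow = −∇h = (-0.0009110 east, -0.001707 north), which points southwest.

SW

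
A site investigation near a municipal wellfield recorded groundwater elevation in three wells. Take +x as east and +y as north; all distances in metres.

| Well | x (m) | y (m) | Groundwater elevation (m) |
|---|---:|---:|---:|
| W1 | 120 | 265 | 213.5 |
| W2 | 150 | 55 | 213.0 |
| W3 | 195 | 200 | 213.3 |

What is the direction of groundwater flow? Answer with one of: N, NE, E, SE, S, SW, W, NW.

Differences from W1: to W2 (Δx, Δy, Δh) = (30, -210, -0.5); to W3 = (75, -65, -0.2).
Solve a·Δx + b·Δy = Δh: det = 30·(-65) − 75·(-210) = 13800.
∂h/∂x = [(-0.5)·(-65) − (-0.2)·(-210)] / 13800 = -0.0006884
∂h/∂y = [30·(-0.2) − 75·(-0.5)] / 13800 = +0.002283
Flow = −∇h = (+0.0006884 east, -0.002283 north), which points south.

S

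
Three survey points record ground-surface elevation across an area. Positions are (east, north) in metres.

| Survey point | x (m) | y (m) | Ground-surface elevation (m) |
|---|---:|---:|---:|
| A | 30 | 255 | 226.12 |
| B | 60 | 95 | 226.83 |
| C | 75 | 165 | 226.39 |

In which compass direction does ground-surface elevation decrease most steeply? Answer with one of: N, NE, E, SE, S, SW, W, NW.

Taking A as reference: B−A = (30, -160, +0.71); C−A = (45, -90, +0.27).
Solve a·Δx + b·Δy = Δz: det = 30·(-90) − 45·(-160) = 4500.
∂z/∂x = [(+0.71)·(-90) − (+0.27)·(-160)] / 4500 = -0.004600
∂z/∂y = [30·(+0.27) − 45·(+0.71)] / 4500 = -0.005300
Steepest decrease is along −∇f = (+0.004600 E, +0.005300 N) → northeast.

NE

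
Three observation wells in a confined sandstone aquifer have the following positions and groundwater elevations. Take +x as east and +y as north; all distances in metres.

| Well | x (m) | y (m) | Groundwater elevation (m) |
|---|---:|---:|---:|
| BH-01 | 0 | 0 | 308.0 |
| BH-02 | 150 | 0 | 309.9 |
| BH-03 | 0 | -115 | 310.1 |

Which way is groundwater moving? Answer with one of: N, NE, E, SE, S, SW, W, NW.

∂h/∂x = (309.9 − 308.0) / (150 − 0) = +0.01267
∂h/∂y = (310.1 − 308.0) / (-115 − 0) = -0.01826
Flow = −∇h = (-0.01267 east, +0.01826 north), which points northwest.

NW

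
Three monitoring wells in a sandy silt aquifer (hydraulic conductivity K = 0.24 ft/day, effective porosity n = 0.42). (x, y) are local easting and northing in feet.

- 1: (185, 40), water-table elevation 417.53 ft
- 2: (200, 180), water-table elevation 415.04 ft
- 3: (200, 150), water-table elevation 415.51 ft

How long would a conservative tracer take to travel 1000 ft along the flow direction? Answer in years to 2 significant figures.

Taking 1 as reference: 2−1 = (15, 140, -2.49); 3−1 = (15, 110, -2.02).
Determinant of the coordinate differences = 15·110 − 15·140 = -450.
∂h/∂x = [(-2.49)·110 − (-2.02)·140] / -450 = -0.01978
∂h/∂y = [15·(-2.02) − 15·(-2.49)] / -450 = -0.01567
|∇h| = √(-0.01978² + -0.01567²) = 0.02523
Seepage velocity v = K·i/n = 0.24 × 0.02523 / 0.42 = 0.01442 ft/day.
t = 1000 / 0.01442 = 6.935e+04 days = 190 years.

190 years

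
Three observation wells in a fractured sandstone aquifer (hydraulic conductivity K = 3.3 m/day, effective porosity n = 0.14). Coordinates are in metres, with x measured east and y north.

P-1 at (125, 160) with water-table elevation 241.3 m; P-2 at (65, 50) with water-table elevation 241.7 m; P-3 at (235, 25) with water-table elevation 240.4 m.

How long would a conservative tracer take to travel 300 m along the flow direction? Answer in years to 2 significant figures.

4.6 years

With h = a·x + b·y + c and P-1 as origin, the differences give:
  (-60)·a + (-110)·b = +0.4
  110·a + (-135)·b = -0.9
Eliminate b (×(-135) and ×(-110), subtract): 20200·a = -153.00 → a = ∂h/∂x = -0.007574
Back-substitute: b = ∂h/∂y = +0.0004950.
|∇h| = √(-0.007574² + 0.0004950²) = 0.00759
Seepage velocity v = K·i/n = 3.3 × 0.00759 / 0.14 = 0.1789 m/day.
t = 300 / 0.1789 = 1677 days = 4.59 years.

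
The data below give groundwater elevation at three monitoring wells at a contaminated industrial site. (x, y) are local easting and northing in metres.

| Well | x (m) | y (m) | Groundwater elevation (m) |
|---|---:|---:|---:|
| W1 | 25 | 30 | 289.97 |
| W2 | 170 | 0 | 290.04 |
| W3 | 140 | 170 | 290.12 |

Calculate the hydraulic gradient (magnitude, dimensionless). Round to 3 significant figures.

With h = a·x + b·y + c and W1 as origin, the differences give:
  145·a + (-30)·b = +0.07
  115·a + 140·b = +0.15
Eliminate b (×140 and ×(-30), subtract): 23750·a = 14.300 → a = ∂h/∂x = +0.0006021
Back-substitute: b = ∂h/∂y = +0.0005768.
|∇h| = √(0.0006021² + 0.0005768²) = 0.0008338

0.000834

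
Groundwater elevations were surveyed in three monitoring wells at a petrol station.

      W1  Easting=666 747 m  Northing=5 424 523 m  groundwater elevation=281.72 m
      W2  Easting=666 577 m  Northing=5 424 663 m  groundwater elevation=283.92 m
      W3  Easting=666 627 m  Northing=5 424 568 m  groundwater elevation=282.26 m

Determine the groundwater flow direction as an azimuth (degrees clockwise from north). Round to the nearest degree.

Taking W1 as reference: W2−W1 = (-170, 140, +2.20); W3−W1 = (-120, 45, +0.54).
Determinant of the coordinate differences = (-170)·45 − (-120)·140 = 9150.
∂h/∂x = [(+2.20)·45 − (+0.54)·140] / 9150 = +0.002557
∂h/∂y = [(-170)·(+0.54) − (-120)·(+2.20)] / 9150 = +0.01882
Flow direction (−∇h) has components (-0.002557 E, -0.01882 N).
Azimuth = atan2(E, N) = atan2(-0.002557, -0.01882) = 187.7° ≈ 188°.

188°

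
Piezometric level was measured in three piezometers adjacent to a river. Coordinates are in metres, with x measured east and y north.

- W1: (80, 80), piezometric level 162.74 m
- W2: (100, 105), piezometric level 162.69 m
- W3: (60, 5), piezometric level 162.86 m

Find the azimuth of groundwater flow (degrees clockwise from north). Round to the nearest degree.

With h = a·x + b·y + c and W1 as origin, the differences give:
  20·a + 25·b = -0.05
  (-20)·a + (-75)·b = +0.12
Eliminate b (×(-75) and ×25, subtract): -1000·a = 0.750 → a = ∂h/∂x = -0.0007500
Back-substitute: b = ∂h/∂y = -0.001400.
Flow direction (−∇h) has components (+0.0007500 E, +0.001400 N).
Azimuth = atan2(E, N) = atan2(+0.0007500, +0.001400) = 28.2° ≈ 028°.

028°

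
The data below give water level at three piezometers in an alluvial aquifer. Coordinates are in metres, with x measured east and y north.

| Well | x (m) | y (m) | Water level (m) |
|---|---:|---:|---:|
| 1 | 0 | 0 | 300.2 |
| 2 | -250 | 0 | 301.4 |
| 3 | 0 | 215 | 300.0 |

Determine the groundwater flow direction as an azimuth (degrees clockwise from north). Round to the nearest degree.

∂h/∂x = (301.4 − 300.2) / (-250 − 0) = -0.004800
∂h/∂y = (300.0 − 300.2) / (215 − 0) = -0.0009302
Flow direction (−∇h) has components (+0.004800 E, +0.0009302 N).
Azimuth = atan2(E, N) = atan2(+0.004800, +0.0009302) = 79.0° ≈ 079°.

079°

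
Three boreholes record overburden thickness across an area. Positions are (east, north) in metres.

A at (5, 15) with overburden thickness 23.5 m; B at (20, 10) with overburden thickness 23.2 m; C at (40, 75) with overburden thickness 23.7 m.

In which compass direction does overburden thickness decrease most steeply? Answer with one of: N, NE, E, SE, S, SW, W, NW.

With d = a·x + b·y + c and A as origin, the differences give:
  15·a + (-5)·b = -0.3
  35·a + 60·b = +0.2
Eliminate b (×60 and ×(-5), subtract): 1075·a = -17.00 → a = ∂d/∂x = -0.01581
Back-substitute: b = ∂d/∂y = +0.01256.
Steepest decrease is along −∇f = (+0.01581 E, -0.01256 N) → southeast.

SE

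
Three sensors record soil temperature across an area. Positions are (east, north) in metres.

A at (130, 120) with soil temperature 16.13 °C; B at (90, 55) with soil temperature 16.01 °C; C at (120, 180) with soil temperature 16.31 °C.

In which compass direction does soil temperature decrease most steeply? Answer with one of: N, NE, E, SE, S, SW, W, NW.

Three-point gradient (reference A): Δ to B = (-40, -65, -0.12), Δ to C = (-10, 60, +0.18).
∂T/∂x = -0.001475, ∂T/∂y = +0.002754 (det = -3050).
Steepest decrease is along −∇f = (+0.001475 E, -0.002754 N) → southeast.

SE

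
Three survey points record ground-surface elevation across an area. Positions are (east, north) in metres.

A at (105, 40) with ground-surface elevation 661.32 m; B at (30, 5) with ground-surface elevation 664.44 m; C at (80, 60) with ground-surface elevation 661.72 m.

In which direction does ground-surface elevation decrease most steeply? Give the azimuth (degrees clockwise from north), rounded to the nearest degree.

058°

Taking A as reference: B−A = (-75, -35, +3.12); C−A = (-25, 20, +0.40).
Solve a·Δx + b·Δy = Δz: det = (-75)·20 − (-25)·(-35) = -2375.
∂z/∂x = [(+3.12)·20 − (+0.40)·(-35)] / -2375 = -0.03217
∂z/∂y = [(-75)·(+0.40) − (-25)·(+3.12)] / -2375 = -0.02021
Steepest decrease is along −∇f: components (+0.03217 E, +0.02021 N).
Azimuth = atan2(+0.03217, +0.02021) = 57.9° ≈ 058°.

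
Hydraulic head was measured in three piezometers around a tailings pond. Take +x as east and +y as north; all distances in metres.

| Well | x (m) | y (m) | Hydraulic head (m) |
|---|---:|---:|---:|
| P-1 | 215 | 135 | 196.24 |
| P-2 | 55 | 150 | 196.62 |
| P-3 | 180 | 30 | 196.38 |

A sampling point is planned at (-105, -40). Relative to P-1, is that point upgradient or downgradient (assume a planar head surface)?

With h = a·x + b·y + c and P-1 as origin, the differences give:
  (-160)·a + 15·b = +0.38
  (-35)·a + (-105)·b = +0.14
Eliminate b (×(-105) and ×15, subtract): 17325·a = -42.000 → a = ∂h/∂x = -0.002424
Back-substitute: b = ∂h/∂y = -0.0005253.
Head at (-105, -40) = 196.24 + (-0.002424)·(-320) + (-0.0005253)·(-175) = 197.11 m.
That is higher than the 196.24 m at P-1, so the point is upgradient.

upgradient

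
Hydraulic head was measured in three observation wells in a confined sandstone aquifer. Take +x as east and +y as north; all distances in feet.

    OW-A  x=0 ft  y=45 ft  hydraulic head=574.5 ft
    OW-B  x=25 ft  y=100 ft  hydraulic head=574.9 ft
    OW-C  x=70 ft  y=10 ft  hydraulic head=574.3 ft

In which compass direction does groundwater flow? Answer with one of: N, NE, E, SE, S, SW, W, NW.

S

Differences from OW-A: to OW-B (Δx, Δy, Δh) = (25, 55, +0.4); to OW-C = (70, -35, -0.2).
Solve a·Δx + b·Δy = Δh: det = 25·(-35) − 70·55 = -4725.
∂h/∂x = [(+0.4)·(-35) − (-0.2)·55] / -4725 = +0.0006349
∂h/∂y = [25·(-0.2) − 70·(+0.4)] / -4725 = +0.006984
Flow = −∇h = (-0.0006349 east, -0.006984 north), which points south.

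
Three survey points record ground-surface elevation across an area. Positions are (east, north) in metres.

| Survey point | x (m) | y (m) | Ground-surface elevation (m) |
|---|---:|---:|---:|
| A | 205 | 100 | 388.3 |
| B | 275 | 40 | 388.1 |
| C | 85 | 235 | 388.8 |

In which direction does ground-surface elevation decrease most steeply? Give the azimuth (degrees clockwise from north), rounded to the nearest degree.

195°

With z = a·x + b·y + c and A as origin, the differences give:
  70·a + (-60)·b = -0.2
  (-120)·a + 135·b = +0.5
Eliminate b (×135 and ×(-60), subtract): 2250·a = 3.00 → a = ∂z/∂x = +0.001333
Back-substitute: b = ∂z/∂y = +0.004889.
Steepest decrease is along −∇f: components (-0.001333 E, -0.004889 N).
Azimuth = atan2(-0.001333, -0.004889) = 195.3° ≈ 195°.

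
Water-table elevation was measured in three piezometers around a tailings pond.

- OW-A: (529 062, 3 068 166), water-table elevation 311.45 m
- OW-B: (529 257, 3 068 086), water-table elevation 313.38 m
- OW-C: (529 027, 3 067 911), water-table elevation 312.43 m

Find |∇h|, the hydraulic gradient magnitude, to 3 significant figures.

Taking OW-A as reference: OW-B−OW-A = (195, -80, +1.93); OW-C−OW-A = (-35, -255, +0.98).
Determinant of the coordinate differences = 195·(-255) − (-35)·(-80) = -52525.
∂h/∂x = [(+1.93)·(-255) − (+0.98)·(-80)] / -52525 = +0.007877
∂h/∂y = [195·(+0.98) − (-35)·(+1.93)] / -52525 = -0.004924
|∇h| = √(0.007877² + -0.004924²) = 0.009289

0.00929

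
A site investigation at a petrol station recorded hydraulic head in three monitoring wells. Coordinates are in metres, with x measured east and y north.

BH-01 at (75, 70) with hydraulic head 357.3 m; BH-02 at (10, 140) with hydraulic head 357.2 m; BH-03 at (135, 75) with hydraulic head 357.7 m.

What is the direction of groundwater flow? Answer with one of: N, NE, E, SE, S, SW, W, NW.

Differences from BH-01: to BH-02 (Δx, Δy, Δh) = (-65, 70, -0.1); to BH-03 = (60, 5, +0.4).
Determinant of the coordinate differences = (-65)·5 − 60·70 = -4525.
∂h/∂x = [(-0.1)·5 − (+0.4)·70] / -4525 = +0.006298
∂h/∂y = [(-65)·(+0.4) − 60·(-0.1)] / -4525 = +0.004420
Flow = −∇h = (-0.006298 east, -0.004420 north), which points southwest.

SW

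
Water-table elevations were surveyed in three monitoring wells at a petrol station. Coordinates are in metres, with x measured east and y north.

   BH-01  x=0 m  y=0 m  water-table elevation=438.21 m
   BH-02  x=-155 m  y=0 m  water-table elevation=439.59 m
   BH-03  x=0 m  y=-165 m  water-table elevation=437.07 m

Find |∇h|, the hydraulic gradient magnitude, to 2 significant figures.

∂h/∂x = (439.59 − 438.21) / (-155 − 0) = -0.008903
∂h/∂y = (437.07 − 438.21) / (-165 − 0) = +0.006909
|∇h| = √(-0.008903² + 0.006909²) = 0.01127

0.011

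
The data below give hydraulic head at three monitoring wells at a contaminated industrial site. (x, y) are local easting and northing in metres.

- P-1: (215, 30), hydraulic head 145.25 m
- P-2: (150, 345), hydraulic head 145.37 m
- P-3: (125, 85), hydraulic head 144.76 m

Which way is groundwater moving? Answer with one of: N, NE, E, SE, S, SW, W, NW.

W

Taking P-1 as reference: P-2−P-1 = (-65, 315, +0.12); P-3−P-1 = (-90, 55, -0.49).
Solve a·Δx + b·Δy = Δh: det = (-65)·55 − (-90)·315 = 24775.
∂h/∂x = [(+0.12)·55 − (-0.49)·315] / 24775 = +0.006496
∂h/∂y = [(-65)·(-0.49) − (-90)·(+0.12)] / 24775 = +0.001721
Flow = −∇h = (-0.006496 east, -0.001721 north), which points west.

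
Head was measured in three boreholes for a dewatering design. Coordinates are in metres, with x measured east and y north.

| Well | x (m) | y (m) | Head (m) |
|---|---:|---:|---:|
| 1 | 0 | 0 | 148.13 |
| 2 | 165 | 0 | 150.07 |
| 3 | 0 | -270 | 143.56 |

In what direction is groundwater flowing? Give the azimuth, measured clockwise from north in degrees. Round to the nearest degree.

∂h/∂x = (150.07 − 148.13) / (165 − 0) = +0.01176
∂h/∂y = (143.56 − 148.13) / (-270 − 0) = +0.01693
Flow direction (−∇h) has components (-0.01176 E, -0.01693 N).
Azimuth = atan2(E, N) = atan2(-0.01176, -0.01693) = 214.8° ≈ 215°.

215°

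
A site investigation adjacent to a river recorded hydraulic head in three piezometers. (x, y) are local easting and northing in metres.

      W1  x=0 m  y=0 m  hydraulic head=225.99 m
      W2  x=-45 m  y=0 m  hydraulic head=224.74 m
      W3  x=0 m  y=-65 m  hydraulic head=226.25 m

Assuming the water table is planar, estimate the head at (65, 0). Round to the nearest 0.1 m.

∂h/∂x = (224.74 − 225.99) / (-45 − 0) = +0.02778
∂h/∂y = (226.25 − 225.99) / (-65 − 0) = -0.004000
h(65, 0) = 225.99 + (+0.02778)·(65) + (-0.004000)·(0) = 225.99 +1.806 -0.000 = 227.796 m.

227.8 m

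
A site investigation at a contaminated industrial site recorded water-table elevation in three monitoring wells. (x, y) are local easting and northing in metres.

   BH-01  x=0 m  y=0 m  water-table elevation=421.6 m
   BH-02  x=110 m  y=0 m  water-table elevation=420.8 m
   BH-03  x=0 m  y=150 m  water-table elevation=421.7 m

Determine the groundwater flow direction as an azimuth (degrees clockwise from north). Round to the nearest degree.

∂h/∂x = (420.8 − 421.6) / (110 − 0) = -0.007273
∂h/∂y = (421.7 − 421.6) / (150 − 0) = +0.0006667
Flow direction (−∇h) has components (+0.007273 E, -0.0006667 N).
Azimuth = atan2(E, N) = atan2(+0.007273, -0.0006667) = 95.2° ≈ 095°.

095°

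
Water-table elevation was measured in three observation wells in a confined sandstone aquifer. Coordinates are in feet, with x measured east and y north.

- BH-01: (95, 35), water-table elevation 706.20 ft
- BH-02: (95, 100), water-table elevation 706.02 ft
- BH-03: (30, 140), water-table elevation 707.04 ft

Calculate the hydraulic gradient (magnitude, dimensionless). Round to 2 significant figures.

Taking BH-01 as reference: BH-02−BH-01 = (0, 65, -0.18); BH-03−BH-01 = (-65, 105, +0.84).
Determinant of the coordinate differences = 0·105 − (-65)·65 = 4225.
∂h/∂x = [(-0.18)·105 − (+0.84)·65] / 4225 = -0.01740
∂h/∂y = [0·(+0.84) − (-65)·(-0.18)] / 4225 = -0.002769
|∇h| = √(-0.01740² + -0.002769²) = 0.01762

0.018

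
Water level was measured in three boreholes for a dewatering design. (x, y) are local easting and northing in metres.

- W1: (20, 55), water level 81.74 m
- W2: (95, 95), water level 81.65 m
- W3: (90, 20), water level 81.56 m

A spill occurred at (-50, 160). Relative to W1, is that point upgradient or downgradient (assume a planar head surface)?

Taking W1 as reference: W2−W1 = (75, 40, -0.09); W3−W1 = (70, -35, -0.18).
Solve a·Δx + b·Δy = Δh: det = 75·(-35) − 70·40 = -5425.
∂h/∂x = [(-0.09)·(-35) − (-0.18)·40] / -5425 = -0.001908
∂h/∂y = [75·(-0.18) − 70·(-0.09)] / -5425 = +0.001327
Head at (-50, 160) = 81.74 + (-0.001908)·(-70) + (+0.001327)·(105) = 82.01 m.
That is higher than the 81.74 m at W1, so the point is upgradient.

upgradient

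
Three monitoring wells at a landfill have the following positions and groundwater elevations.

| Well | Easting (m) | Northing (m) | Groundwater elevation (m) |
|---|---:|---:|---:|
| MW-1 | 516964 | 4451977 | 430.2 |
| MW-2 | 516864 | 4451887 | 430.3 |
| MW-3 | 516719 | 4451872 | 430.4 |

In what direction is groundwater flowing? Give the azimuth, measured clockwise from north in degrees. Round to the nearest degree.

Three-point gradient (reference MW-1): Δ to MW-2 = (-100, -90, +0.1), Δ to MW-3 = (-245, -105, +0.2).
∂h/∂x = -0.0006494, ∂h/∂y = -0.0003896 (det = -11550).
Flow direction (−∇h) has components (+0.0006494 E, +0.0003896 N).
Azimuth = atan2(E, N) = atan2(+0.0006494, +0.0003896) = 59.0° ≈ 059°.

059°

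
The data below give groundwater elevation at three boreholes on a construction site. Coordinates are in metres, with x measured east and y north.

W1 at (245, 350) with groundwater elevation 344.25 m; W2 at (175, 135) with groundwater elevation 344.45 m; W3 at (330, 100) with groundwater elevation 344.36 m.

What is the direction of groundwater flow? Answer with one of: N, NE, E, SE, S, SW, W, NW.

NE

Three-point gradient (reference W1): Δ to W2 = (-70, -215, +0.20), Δ to W3 = (85, -250, +0.11).
∂h/∂x = -0.0007365, ∂h/∂y = -0.0006904 (det = 35775).
Flow = −∇h = (+0.0007365 east, +0.0006904 north), which points northeast.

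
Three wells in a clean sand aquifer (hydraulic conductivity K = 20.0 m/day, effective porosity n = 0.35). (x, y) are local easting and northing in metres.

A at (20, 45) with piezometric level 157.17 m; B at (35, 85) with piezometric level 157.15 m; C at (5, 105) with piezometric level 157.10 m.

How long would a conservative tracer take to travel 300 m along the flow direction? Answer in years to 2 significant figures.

With h = a·x + b·y + c and A as origin, the differences give:
  15·a + 40·b = -0.02
  (-15)·a + 60·b = -0.07
Eliminate b (×60 and ×40, subtract): 1500·a = 1.600 → a = ∂h/∂x = +0.001067
Back-substitute: b = ∂h/∂y = -0.0009000.
|∇h| = √(0.001067² + -0.0009000²) = 0.001396
Seepage velocity v = K·i/n = 20.0 × 0.001396 / 0.35 = 0.07977 m/day.
t = 300 / 0.07977 = 3761 days = 10.3 years.

10 years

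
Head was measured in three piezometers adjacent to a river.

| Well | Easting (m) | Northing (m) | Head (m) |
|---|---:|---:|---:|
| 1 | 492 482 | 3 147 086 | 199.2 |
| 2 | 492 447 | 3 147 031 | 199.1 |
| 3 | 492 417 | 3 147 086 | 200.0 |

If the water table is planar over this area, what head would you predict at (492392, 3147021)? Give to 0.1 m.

With h = a·x + b·y + c and 1 as origin, the differences give:
  (-35)·a + (-55)·b = -0.1
  (-65)·a + 0·b = +0.8
Eliminate b (×0 and ×(-55), subtract): -3575·a = 44.00 → a = ∂h/∂x = -0.01231
Back-substitute: b = ∂h/∂y = +0.009650.
h(492392, 3147021) = 199.2 + (-0.01231)·(-90) + (+0.009650)·(-65) = 199.2 +1.108 -0.627 = 199.680 m.

199.7 m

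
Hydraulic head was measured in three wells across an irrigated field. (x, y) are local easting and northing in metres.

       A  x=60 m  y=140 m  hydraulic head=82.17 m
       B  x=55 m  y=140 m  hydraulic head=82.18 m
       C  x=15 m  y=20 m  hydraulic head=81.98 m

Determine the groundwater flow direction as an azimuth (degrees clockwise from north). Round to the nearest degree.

With h = a·x + b·y + c and A as origin, the differences give:
  (-5)·a + 0·b = +0.01
  (-45)·a + (-120)·b = -0.19
Eliminate b (×(-120) and ×0, subtract): 600·a = -1.200 → a = ∂h/∂x = -0.002000
Back-substitute: b = ∂h/∂y = +0.002333.
Flow direction (−∇h) has components (+0.002000 E, -0.002333 N).
Azimuth = atan2(E, N) = atan2(+0.002000, -0.002333) = 139.4° ≈ 139°.

139°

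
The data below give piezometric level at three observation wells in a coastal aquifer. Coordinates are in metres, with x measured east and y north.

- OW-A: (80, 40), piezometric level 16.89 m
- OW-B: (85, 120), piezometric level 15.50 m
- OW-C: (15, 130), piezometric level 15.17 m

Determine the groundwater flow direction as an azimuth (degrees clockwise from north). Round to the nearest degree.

353°

Taking OW-A as reference: OW-B−OW-A = (5, 80, -1.39); OW-C−OW-A = (-65, 90, -1.72).
Solve a·Δx + b·Δy = Δh: det = 5·90 − (-65)·80 = 5650.
∂h/∂x = [(-1.39)·90 − (-1.72)·80] / 5650 = +0.002212
∂h/∂y = [5·(-1.72) − (-65)·(-1.39)] / 5650 = -0.01751
Flow direction (−∇h) has components (-0.002212 E, +0.01751 N).
Azimuth = atan2(E, N) = atan2(-0.002212, +0.01751) = 352.8° ≈ 353°.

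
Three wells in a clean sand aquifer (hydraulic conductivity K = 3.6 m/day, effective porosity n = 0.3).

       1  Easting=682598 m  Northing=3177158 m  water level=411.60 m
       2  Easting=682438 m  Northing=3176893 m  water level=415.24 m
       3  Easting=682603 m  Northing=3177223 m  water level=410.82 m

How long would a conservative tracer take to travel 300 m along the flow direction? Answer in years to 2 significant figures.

5.6 years

Taking 1 as reference: 2−1 = (-160, -265, +3.64); 3−1 = (5, 65, -0.78).
Determinant of the coordinate differences = (-160)·65 − 5·(-265) = -9075.
∂h/∂x = [(+3.64)·65 − (-0.78)·(-265)] / -9075 = -0.003295
∂h/∂y = [(-160)·(-0.78) − 5·(+3.64)] / -9075 = -0.01175
|∇h| = √(-0.003295² + -0.01175²) = 0.0122
Seepage velocity v = K·i/n = 3.6 × 0.0122 / 0.3 = 0.1464 m/day.
t = 300 / 0.1464 = 2049 days = 5.61 years.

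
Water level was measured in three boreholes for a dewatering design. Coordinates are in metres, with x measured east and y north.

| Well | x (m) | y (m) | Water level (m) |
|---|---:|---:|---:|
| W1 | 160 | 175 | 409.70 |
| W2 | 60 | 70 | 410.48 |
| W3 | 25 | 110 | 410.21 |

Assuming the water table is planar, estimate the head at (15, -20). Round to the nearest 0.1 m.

411.1 m

With h = a·x + b·y + c and W1 as origin, the differences give:
  (-100)·a + (-105)·b = +0.78
  (-135)·a + (-65)·b = +0.51
Eliminate b (×(-65) and ×(-105), subtract): -7675·a = 2.850 → a = ∂h/∂x = -0.0003713
Back-substitute: b = ∂h/∂y = -0.007075.
h(15, -20) = 409.70 + (-0.0003713)·(-145) + (-0.007075)·(-195) = 409.70 +0.054 +1.380 = 411.133 m.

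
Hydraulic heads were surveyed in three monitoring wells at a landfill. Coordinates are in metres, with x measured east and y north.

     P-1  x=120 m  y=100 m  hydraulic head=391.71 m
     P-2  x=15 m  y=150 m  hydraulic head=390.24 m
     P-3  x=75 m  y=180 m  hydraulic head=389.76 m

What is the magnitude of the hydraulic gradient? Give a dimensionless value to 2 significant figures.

0.023

With h = a·x + b·y + c and P-1 as origin, the differences give:
  (-105)·a + 50·b = -1.47
  (-45)·a + 80·b = -1.95
Eliminate b (×80 and ×50, subtract): -6150·a = -20.100 → a = ∂h/∂x = +0.003268
Back-substitute: b = ∂h/∂y = -0.02254.
|∇h| = √(0.003268² + -0.02254²) = 0.02278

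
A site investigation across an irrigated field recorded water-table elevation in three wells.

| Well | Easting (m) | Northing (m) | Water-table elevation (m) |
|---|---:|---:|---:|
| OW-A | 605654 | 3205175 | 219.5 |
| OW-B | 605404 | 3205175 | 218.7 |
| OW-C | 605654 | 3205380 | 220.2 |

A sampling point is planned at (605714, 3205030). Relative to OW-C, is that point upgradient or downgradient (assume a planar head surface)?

downgradient

∂h/∂x = (218.7 − 219.5) / (605404 − 605654) = +0.003200
∂h/∂y = (220.2 − 219.5) / (3205380 − 3205175) = +0.003415
Head at (605714, 3205030) = 219.5 + (+0.003200)·(60) + (+0.003415)·(-145) = 219.20 m.
That is lower than the 220.2 m at OW-C, so the point is downgradient.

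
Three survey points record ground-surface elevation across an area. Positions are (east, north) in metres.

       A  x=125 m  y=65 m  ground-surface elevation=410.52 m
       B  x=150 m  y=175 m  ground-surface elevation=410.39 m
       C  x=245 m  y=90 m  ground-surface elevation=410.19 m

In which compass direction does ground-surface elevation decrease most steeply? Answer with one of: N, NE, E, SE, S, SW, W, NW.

Three-point gradient (reference A): Δ to B = (25, 110, -0.13), Δ to C = (120, 25, -0.33).
∂z/∂x = -0.002628, ∂z/∂y = -0.0005845 (det = -12575).
Steepest decrease is along −∇f = (+0.002628 E, +0.0005845 N) → east.

E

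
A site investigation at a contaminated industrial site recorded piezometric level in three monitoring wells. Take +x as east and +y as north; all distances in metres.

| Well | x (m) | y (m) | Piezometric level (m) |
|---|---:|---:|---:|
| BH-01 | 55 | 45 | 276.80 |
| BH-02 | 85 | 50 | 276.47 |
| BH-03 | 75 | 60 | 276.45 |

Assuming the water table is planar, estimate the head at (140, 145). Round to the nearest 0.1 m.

Taking BH-01 as reference: BH-02−BH-01 = (30, 5, -0.33); BH-03−BH-01 = (20, 15, -0.35).
Solve a·Δx + b·Δy = Δh: det = 30·15 − 20·5 = 350.
∂h/∂x = [(-0.33)·15 − (-0.35)·5] / 350 = -0.009143
∂h/∂y = [30·(-0.35) − 20·(-0.33)] / 350 = -0.01114
h(140, 145) = 276.80 + (-0.009143)·(85) + (-0.01114)·(100) = 276.80 -0.777 -1.114 = 274.909 m.

274.9 m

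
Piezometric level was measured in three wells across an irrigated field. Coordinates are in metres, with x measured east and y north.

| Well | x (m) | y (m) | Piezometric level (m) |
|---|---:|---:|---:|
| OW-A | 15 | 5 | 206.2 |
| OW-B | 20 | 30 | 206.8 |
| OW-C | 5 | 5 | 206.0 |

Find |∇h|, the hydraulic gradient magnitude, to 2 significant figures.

0.028

Three-point gradient (reference OW-A): Δ to OW-B = (5, 25, +0.6), Δ to OW-C = (-10, 0, -0.2).
∂h/∂x = +0.02000, ∂h/∂y = +0.02000 (det = 250).
|∇h| = √(0.02000² + 0.02000²) = 0.02828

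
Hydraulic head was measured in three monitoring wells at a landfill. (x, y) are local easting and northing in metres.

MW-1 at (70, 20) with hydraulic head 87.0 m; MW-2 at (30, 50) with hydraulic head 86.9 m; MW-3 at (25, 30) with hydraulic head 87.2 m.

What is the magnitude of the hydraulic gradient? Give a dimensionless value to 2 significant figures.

Taking MW-1 as reference: MW-2−MW-1 = (-40, 30, -0.1); MW-3−MW-1 = (-45, 10, +0.2).
Determinant of the coordinate differences = (-40)·10 − (-45)·30 = 950.
∂h/∂x = [(-0.1)·10 − (+0.2)·30] / 950 = -0.007368
∂h/∂y = [(-40)·(+0.2) − (-45)·(-0.1)] / 950 = -0.01316
|∇h| = √(-0.007368² + -0.01316²) = 0.01508

0.015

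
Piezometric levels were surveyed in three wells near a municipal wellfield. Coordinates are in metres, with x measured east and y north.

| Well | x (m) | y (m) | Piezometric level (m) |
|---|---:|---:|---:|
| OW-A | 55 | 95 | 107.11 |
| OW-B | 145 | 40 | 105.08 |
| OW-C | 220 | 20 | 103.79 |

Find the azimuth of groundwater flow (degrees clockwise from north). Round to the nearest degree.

Taking OW-A as reference: OW-B−OW-A = (90, -55, -2.03); OW-C−OW-A = (165, -75, -3.32).
Determinant of the coordinate differences = 90·(-75) − 165·(-55) = 2325.
∂h/∂x = [(-2.03)·(-75) − (-3.32)·(-55)] / 2325 = -0.01305
∂h/∂y = [90·(-3.32) − 165·(-2.03)] / 2325 = +0.01555
Flow direction (−∇h) has components (+0.01305 E, -0.01555 N).
Azimuth = atan2(E, N) = atan2(+0.01305, -0.01555) = 140.0° ≈ 140°.

140°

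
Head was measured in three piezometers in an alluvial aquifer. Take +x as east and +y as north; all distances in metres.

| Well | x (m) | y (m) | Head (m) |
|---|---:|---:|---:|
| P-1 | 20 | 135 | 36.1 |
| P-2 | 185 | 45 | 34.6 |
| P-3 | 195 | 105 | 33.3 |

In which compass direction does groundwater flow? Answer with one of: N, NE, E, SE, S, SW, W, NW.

Taking P-1 as reference: P-2−P-1 = (165, -90, -1.5); P-3−P-1 = (175, -30, -2.8).
Solve a·Δx + b·Δy = Δh: det = 165·(-30) − 175·(-90) = 10800.
∂h/∂x = [(-1.5)·(-30) − (-2.8)·(-90)] / 10800 = -0.01917
∂h/∂y = [165·(-2.8) − 175·(-1.5)] / 10800 = -0.01847
Flow = −∇h = (+0.01917 east, +0.01847 north), which points northeast.

NE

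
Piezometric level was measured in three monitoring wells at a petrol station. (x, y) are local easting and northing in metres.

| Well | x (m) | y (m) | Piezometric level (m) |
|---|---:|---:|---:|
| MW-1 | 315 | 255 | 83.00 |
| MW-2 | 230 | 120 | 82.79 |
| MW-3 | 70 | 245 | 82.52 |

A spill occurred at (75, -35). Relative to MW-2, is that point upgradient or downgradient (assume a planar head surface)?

downgradient

With h = a·x + b·y + c and MW-1 as origin, the differences give:
  (-85)·a + (-135)·b = -0.21
  (-245)·a + (-10)·b = -0.48
Eliminate b (×(-10) and ×(-135), subtract): -32225·a = -62.700 → a = ∂h/∂x = +0.001946
Back-substitute: b = ∂h/∂y = +0.0003305.
Head at (75, -35) = 83.00 + (+0.001946)·(-240) + (+0.0003305)·(-290) = 82.44 m.
That is lower than the 82.79 m at MW-2, so the point is downgradient.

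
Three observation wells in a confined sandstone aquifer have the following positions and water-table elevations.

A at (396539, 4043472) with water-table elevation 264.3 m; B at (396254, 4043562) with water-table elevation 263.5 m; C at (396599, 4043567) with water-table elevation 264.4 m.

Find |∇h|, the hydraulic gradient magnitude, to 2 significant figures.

With h = a·x + b·y + c and A as origin, the differences give:
  (-285)·a + 90·b = -0.8
  60·a + 95·b = +0.1
Eliminate b (×95 and ×90, subtract): -32475·a = -85.00 → a = ∂h/∂x = +0.002617
Back-substitute: b = ∂h/∂y = -0.0006005.
|∇h| = √(0.002617² + -0.0006005²) = 0.002685

0.0027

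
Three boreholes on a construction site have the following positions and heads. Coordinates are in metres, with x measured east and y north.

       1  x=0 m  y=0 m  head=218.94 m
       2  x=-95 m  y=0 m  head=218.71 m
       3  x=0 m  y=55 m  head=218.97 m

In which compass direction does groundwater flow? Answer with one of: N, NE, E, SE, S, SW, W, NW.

W

∂h/∂x = (218.71 − 218.94) / (-95 − 0) = +0.002421
∂h/∂y = (218.97 − 218.94) / (55 − 0) = +0.0005455
Flow = −∇h = (-0.002421 east, -0.0005455 north), which points west.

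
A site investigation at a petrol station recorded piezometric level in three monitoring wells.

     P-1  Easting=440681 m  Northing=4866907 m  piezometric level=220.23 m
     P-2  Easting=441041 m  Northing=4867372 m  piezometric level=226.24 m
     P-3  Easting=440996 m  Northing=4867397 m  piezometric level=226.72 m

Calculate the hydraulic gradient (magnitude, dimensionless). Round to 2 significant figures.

0.015

Three-point gradient (reference P-1): Δ to P-2 = (360, 465, +6.01), Δ to P-3 = (315, 490, +6.49).
∂h/∂x = -0.002438, ∂h/∂y = +0.01481 (det = 29925).
|∇h| = √(-0.002438² + 0.01481²) = 0.01501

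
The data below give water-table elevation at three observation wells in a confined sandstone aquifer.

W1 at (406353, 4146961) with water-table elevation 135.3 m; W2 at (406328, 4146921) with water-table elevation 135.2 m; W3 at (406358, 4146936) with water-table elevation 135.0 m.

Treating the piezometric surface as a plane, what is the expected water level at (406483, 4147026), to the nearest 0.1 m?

With h = a·x + b·y + c and W1 as origin, the differences give:
  (-25)·a + (-40)·b = -0.1
  5·a + (-25)·b = -0.3
Eliminate b (×(-25) and ×(-40), subtract): 825·a = -9.50 → a = ∂h/∂x = -0.01152
Back-substitute: b = ∂h/∂y = +0.009697.
h(406483, 4147026) = 135.3 + (-0.01152)·(130) + (+0.009697)·(65) = 135.3 -1.497 +0.630 = 134.433 m.

134.4 m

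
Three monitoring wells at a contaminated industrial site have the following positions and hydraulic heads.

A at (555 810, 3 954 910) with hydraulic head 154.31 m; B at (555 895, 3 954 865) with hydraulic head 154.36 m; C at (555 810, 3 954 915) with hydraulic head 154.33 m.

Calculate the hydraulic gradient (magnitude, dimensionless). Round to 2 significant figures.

0.0048

Differences from A: to B (Δx, Δy, Δh) = (85, -45, +0.05); to C = (0, 5, +0.02).
Solve a·Δx + b·Δy = Δh: det = 85·5 − 0·(-45) = 425.
∂h/∂x = [(+0.05)·5 − (+0.02)·(-45)] / 425 = +0.002706
∂h/∂y = [85·(+0.02) − 0·(+0.05)] / 425 = +0.004000
|∇h| = √(0.002706² + 0.004000²) = 0.004829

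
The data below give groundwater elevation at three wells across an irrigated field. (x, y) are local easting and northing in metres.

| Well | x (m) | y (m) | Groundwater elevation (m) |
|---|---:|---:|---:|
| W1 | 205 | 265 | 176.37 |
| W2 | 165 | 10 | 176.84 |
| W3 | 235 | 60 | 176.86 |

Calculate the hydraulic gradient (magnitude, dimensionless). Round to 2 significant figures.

With h = a·x + b·y + c and W1 as origin, the differences give:
  (-40)·a + (-255)·b = +0.47
  30·a + (-205)·b = +0.49
Eliminate b (×(-205) and ×(-255), subtract): 15850·a = 28.600 → a = ∂h/∂x = +0.001804
Back-substitute: b = ∂h/∂y = -0.002126.
|∇h| = √(0.001804² + -0.002126²) = 0.002788

0.0028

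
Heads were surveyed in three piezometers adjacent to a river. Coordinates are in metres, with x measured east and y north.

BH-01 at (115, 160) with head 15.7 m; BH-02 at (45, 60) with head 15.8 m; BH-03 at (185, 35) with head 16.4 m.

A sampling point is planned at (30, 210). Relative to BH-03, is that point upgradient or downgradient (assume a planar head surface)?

Three-point gradient (reference BH-01): Δ to BH-02 = (-70, -100, +0.1), Δ to BH-03 = (70, -125, +0.7).
∂h/∂x = +0.003651, ∂h/∂y = -0.003556 (det = 15750).
Head at (30, 210) = 15.7 + (+0.003651)·(-85) + (-0.003556)·(50) = 15.21 m.
That is lower than the 16.4 m at BH-03, so the point is downgradient.

downgradient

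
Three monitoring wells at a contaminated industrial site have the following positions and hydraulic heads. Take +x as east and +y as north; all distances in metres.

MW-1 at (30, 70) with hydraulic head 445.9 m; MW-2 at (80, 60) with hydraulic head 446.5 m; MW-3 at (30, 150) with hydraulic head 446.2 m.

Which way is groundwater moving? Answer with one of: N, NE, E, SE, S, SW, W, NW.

W

Differences from MW-1: to MW-2 (Δx, Δy, Δh) = (50, -10, +0.6); to MW-3 = (0, 80, +0.3).
Determinant of the coordinate differences = 50·80 − 0·(-10) = 4000.
∂h/∂x = [(+0.6)·80 − (+0.3)·(-10)] / 4000 = +0.01275
∂h/∂y = [50·(+0.3) − 0·(+0.6)] / 4000 = +0.003750
Flow = −∇h = (-0.01275 east, -0.003750 north), which points west.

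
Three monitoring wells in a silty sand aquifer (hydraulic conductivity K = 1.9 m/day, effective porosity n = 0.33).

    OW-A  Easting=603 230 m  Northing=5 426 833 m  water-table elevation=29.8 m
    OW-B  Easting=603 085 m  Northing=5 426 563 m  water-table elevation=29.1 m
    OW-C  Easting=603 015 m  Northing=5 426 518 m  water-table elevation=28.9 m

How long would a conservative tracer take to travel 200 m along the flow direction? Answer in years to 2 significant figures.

39 years

Three-point gradient (reference OW-A): Δ to OW-B = (-145, -270, -0.7), Δ to OW-C = (-215, -315, -0.9).
∂h/∂x = +0.001818, ∂h/∂y = +0.001616 (det = -12375).
|∇h| = √(0.001818² + 0.001616²) = 0.002432
Seepage velocity v = K·i/n = 1.9 × 0.002432 / 0.33 = 0.014 m/day.
t = 200 / 0.014 = 1.429e+04 days = 39.1 years.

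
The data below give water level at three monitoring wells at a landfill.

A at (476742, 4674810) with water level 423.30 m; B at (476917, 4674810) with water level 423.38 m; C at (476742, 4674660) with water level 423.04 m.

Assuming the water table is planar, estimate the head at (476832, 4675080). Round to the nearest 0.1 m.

∂h/∂x = (423.38 − 423.30) / (476917 − 476742) = +0.0004571
∂h/∂y = (423.04 − 423.30) / (4674660 − 4674810) = +0.001733
h(476832, 4675080) = 423.30 + (+0.0004571)·(90) + (+0.001733)·(270) = 423.30 +0.041 +0.468 = 423.809 m.

423.8 m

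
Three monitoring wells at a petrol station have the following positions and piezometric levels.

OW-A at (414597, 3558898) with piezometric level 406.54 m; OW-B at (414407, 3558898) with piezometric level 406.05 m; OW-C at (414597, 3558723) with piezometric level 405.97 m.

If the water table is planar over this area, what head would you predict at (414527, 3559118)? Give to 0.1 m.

∂h/∂x = (406.05 − 406.54) / (414407 − 414597) = +0.002579
∂h/∂y = (405.97 − 406.54) / (3558723 − 3558898) = +0.003257
h(414527, 3559118) = 406.54 + (+0.002579)·(-70) + (+0.003257)·(220) = 406.54 -0.181 +0.717 = 407.076 m.

407.1 m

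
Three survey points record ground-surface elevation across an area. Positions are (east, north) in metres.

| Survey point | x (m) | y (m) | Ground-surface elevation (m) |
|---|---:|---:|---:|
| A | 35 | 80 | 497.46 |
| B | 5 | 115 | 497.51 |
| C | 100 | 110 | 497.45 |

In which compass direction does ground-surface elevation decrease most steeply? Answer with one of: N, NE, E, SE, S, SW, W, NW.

Differences from A: to B (Δx, Δy, Δh) = (-30, 35, +0.05); to C = (65, 30, -0.01).
Determinant of the coordinate differences = (-30)·30 − 65·35 = -3175.
∂z/∂x = [(+0.05)·30 − (-0.01)·35] / -3175 = -0.0005827
∂z/∂y = [(-30)·(-0.01) − 65·(+0.05)] / -3175 = +0.0009291
Steepest decrease is along −∇f = (+0.0005827 E, -0.0009291 N) → southeast.

SE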